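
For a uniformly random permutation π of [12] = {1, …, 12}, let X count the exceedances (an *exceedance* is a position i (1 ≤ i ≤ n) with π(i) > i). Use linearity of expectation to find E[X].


Write X = Σ_{i=1}^{12} X_i, where X_i = 1_{π(i) > i}.
For each fixed i, π(i) is uniform over {1, …, 12} (marginal of a uniform permutation), so P[π(i) > i] = (n − i)/n. Summing: Σ_{i=1}^{12} (n − i)/n = (0 + 1 + … + 11)/12 = 12(12 − 1)/(2·12) = (12 − 1)/2.
Hence E[X] = Σ_{i=1}^{12} (12 − i)/12 = 11/2 ≈ 5.500000.

E[X] = 11/2 = 5.500000.


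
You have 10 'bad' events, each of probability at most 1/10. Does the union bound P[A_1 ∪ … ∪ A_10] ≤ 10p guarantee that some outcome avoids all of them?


Union bound: P[∪_{i=1}^{10} A_i] ≤ Σ_i P[A_i] ≤ 10·p = 10·(1/10) = 1.
Numerically: 1 ≈ 1.00000.
Is 1 < 1? NO.
Since the bound 1 is ≥ 1, the union bound is uninformative here; it does NOT by itself certify existence.

10·p = 1 ≈ 1.00000; existence NOT certified by the union bound.


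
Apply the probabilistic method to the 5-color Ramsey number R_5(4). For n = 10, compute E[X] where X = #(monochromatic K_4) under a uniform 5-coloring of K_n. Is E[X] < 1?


E[X] = C(10, 4) · 5^{1 − 6} = 210 · 5^{−5} = 210/3125.
As a reduced fraction: E[X] = 42/625 ≈ 0.067.
Is E[X] < 1? YES.
Since E[X] < 1, there exists a 5-coloring of K_{10} with no monochromatic K_4; hence R_5(4) > 10.

E[X] = 42/625 ≈ 0.067; E[X] < 1, so R_5(4) > 10.


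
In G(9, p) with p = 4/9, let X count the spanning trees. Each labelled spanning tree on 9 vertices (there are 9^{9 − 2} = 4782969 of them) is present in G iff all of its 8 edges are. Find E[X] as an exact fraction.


K_9 has 9^{9 − 2} = 4782969 labelled spanning trees.
For each such spanning tree H, let X_H = 1 if all 8 edges of H are present in G. Then P[X_H = 1] = p^{8} = (4/9)^{8} = 65536/43046721.
Summing the indicators: E[X] = Σ_H E[X_H] = 4782969 · p^{8} = 4782969 · 65536/43046721 = 65536/9.
Numerically: E[X] ≈ 7281.8.

E[X] = 4782969 · (4/9)^{8} = 65536/9 ≈ 7281.8.


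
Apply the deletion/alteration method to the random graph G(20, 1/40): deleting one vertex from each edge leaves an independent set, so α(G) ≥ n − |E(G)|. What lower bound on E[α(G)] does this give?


E[|E(G)|] = C(20, 2)·p = 190 · (1/40) = 19/4.
E[α(G)] ≥ n − E[|E(G)|] = 20 − 19/4 = 61/4.
Numerically: ≈ 15.2500.
(This is only a lower bound; the true E[α(G)] may be larger.)

E[α(G)] ≥ 61/4 ≈ 15.2500.


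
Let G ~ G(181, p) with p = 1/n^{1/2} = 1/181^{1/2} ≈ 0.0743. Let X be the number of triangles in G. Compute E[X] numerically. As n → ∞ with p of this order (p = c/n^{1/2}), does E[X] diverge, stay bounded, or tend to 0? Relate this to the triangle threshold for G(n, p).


Number of potential triangles: C(181, 3) = 971970.
Each occurs with probability p³ ≈ (0.0743)³ ≈ 4.10660e-04.
By linearity: E[X] = C(181, 3)·p³ ≈ 971970 · 4.10660e-04 ≈ 399.149.
Since α = 1/2 < 1, p = c/n^{1/2} ≫ 1/n is above the triangle threshold p ~ 1/n. Asymptotically E[X] ~ (c³/6)·n^{3(1−α)} = (1³/6)·n^{1.5} → ∞; triangles are abundant w.h.p.

E[X] ≈ 399.149; in regime p = Θ(1/n^{1/2}) E[X] diverges (above the triangle threshold p ~ 1/n).


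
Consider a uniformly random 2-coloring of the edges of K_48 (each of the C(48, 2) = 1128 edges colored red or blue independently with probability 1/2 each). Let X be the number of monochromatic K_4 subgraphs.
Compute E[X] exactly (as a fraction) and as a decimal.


Let X = Σ_S X_S over the C(48, 4) = 194580 subsets S of size 4, where X_S = 1 if the K_4 on S is monochromatic.
For a fixed S, the K_4 on S has C(4, 2) = 6 edges. P[all 6 edges red] = (1/2)^6, and likewise for blue, so P[monochromatic] = 2·(1/2)^6 = 2^{1 − 6} = 1/32.
Summing: E[X] = C(48, 4) · 2^{1 − 6} = 194580 · 1/32 = 48645/8.
Numerically: E[X] ≈ 6080.625.

E[X] = C(48,4)·2^(1−C(4,2)) = 48645/8 ≈ 6080.625.


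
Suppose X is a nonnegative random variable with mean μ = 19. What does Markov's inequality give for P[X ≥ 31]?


μ = E[X] = 19, a = 31.
Markov: P[X ≥ 31] ≤ μ/a = (19)/31 = 19/31.
Numerically: ≈ 0.61290.
(Since a = 31 > μ = 19.00000, the bound 19/31 is < 1 and informative.)

P[X ≥ 31] ≤ 19/31 ≈ 0.61290.


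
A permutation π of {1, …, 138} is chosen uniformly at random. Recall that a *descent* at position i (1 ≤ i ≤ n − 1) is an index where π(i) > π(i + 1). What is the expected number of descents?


Write X = Σ X_I over i = 1, …, 137, with X_I the indicator of one descent.
There are 137 indicators.
For each fixed i, the pair (π(i), π(i+1)) is a uniformly random ordered pair of distinct values from {1, …, 138}; by symmetry P[π(i) > π(i+1)] = 1/2.
By linearity: E[X] = 137 · (1/2) = (138 − 1) · (1/2) = 137/2 ≈ 68.500.

E[X] = 137/2 = 68.500.


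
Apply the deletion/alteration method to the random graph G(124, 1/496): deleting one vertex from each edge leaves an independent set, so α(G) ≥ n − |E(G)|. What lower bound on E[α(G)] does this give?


E[|E(G)|] = C(124, 2)·p = 7626 · (1/496) = 123/8.
E[α(G)] ≥ n − E[|E(G)|] = 124 − 123/8 = 869/8.
Numerically: ≈ 108.625000.
(This is only a lower bound; the true E[α(G)] may be larger.)

E[α(G)] ≥ 869/8 ≈ 108.625000.


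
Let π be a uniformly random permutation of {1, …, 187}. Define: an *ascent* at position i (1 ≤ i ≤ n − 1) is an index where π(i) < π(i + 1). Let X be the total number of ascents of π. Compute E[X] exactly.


Write X = Σ X_I over i = 1, …, 186, with X_I the indicator of one ascent.
There are 186 indicators.
For each fixed i, the pair (π(i), π(i+1)) is a uniformly random ordered pair of distinct values from {1, …, 187}; by symmetry P[π(i) < π(i+1)] = 1/2.
By linearity: E[X] = 186 · (1/2) = (187 − 1) · (1/2) = 93 ≈ 93.000000.

E[X] = 93 = 93.000000.


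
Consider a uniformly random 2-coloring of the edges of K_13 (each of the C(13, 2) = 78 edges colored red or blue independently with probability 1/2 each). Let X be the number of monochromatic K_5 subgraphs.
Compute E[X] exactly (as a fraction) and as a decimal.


Let X = Σ_S X_S over the C(13, 5) = 1287 subsets S of size 5, where X_S = 1 if the K_5 on S is monochromatic.
For a fixed S, the K_5 on S has C(5, 2) = 10 edges. P[all 10 edges red] = (1/2)^10, and likewise for blue, so P[monochromatic] = 2·(1/2)^10 = 2^{1 − 10} = 1/512.
Summing: E[X] = C(13, 5) · 2^{1 − 10} = 1287 · 1/512 = 1287/512.
Numerically: E[X] ≈ 2.5137.

E[X] = C(13,5)·2^(1−C(5,2)) = 1287/512 ≈ 2.5137.


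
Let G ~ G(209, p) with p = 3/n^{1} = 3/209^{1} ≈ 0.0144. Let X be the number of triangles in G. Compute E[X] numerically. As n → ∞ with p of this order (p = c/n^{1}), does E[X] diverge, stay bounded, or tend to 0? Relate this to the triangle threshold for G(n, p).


Number of potential triangles: C(209, 3) = 1499784.
Each occurs with probability p³ ≈ (0.0144)³ ≈ 2.95750e-06.
By linearity: E[X] = C(209, 3)·p³ ≈ 1499784 · 2.95750e-06 ≈ 4.436.
Here α = 1, so p = 3/n is exactly at the triangle threshold p ~ 1/n. Asymptotically E[X] → c³/6 = 3³/6 = 9/2 ≈ 4.500, a bounded constant. In this regime the triangle count is asymptotically Poisson(c³/6).

E[X] ≈ 4.436; in regime p = Θ(1/n^{1}) E[X] stays bounded (at the triangle threshold p ~ 1/n).


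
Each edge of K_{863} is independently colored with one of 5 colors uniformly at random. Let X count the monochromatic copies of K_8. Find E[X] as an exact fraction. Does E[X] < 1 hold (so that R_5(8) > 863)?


E[X] = C(863, 8) · 5^{1 − 28} = 7386423071602617757 · 5^{−27} = 7386423071602617757/7450580596923828125.
As a reduced fraction: E[X] = 7386423071602617757/7450580596923828125 ≈ 0.991.
Is E[X] < 1? YES.
Since E[X] < 1, there exists a 5-coloring of K_{863} with no monochromatic K_8; hence R_5(8) > 863.

E[X] = 7386423071602617757/7450580596923828125 ≈ 0.991; E[X] < 1, so R_5(8) > 863.


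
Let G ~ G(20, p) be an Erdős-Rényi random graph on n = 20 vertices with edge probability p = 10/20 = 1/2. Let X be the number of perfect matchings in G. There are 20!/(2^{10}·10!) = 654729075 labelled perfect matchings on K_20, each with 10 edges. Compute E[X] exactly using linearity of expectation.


K_20 has 20!/(2^{10}·10!) = 654729075 labelled perfect matchings.
For each such perfect matching H, let X_H = 1 if all 10 edges of H are present in G. Then P[X_H = 1] = p^{10} = (1/2)^{10} = 1/1024.
By linearity of expectation: E[X] = Σ_H E[X_H] = 654729075 · p^{10} = 654729075 · 1/1024 = 654729075/1024.
Numerically: E[X] ≈ 6.394e+05.

E[X] = 654729075 · (1/2)^{10} = 654729075/1024 ≈ 6.394e+05.


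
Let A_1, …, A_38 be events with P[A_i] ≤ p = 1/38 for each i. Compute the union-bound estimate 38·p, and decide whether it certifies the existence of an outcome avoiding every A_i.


Union bound: P[∪_{i=1}^{38} A_i] ≤ Σ_i P[A_i] ≤ 38·p = 38·(1/38) = 1.
Numerically: 1 ≈ 1.000.
Is 1 < 1? NO.
Since the bound 1 is ≥ 1, the union bound is uninformative here; it does NOT by itself certify existence.

38·p = 1 ≈ 1.000; existence NOT certified by the union bound.


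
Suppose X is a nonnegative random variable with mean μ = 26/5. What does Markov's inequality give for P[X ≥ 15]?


μ = E[X] = 26/5, a = 15.
Markov: P[X ≥ 15] ≤ μ/a = (26/5)/15 = 26/75.
Numerically: ≈ 0.346667.
(Since a = 15 > μ = 5.200000, the bound 26/75 is < 1 and informative.)

P[X ≥ 15] ≤ 26/75 ≈ 0.346667.


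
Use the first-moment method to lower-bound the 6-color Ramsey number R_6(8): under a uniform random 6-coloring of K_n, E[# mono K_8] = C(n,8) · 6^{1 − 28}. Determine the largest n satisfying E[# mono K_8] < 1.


We need C(n, 8) · 6^{1 − 28} < 1, i.e. C(n, 8) < 6^{28 − 1} = 1023490369077469249536.
Check values of n near the boundary:
  n = 1593: C(1593, 8) = 1010555394551193970323; 1010555394551193970323 < 1023490369077469249536? YES
  n = 1594: C(1594, 8) = 1015652773590544255167; 1015652773590544255167 < 1023490369077469249536? YES
  n = 1595: C(1595, 8) = 1020772636343363633895; 1020772636343363633895 < 1023490369077469249536? YES
  n = 1596: C(1596, 8) = 1025915067760710553965; 1025915067760710553965 < 1023490369077469249536? NO
  n = 1597: C(1597, 8) = 1031080153060953275445; 1031080153060953275445 < 1023490369077469249536? NO
The largest n with C(n, 8) < 1023490369077469249536 is n = 1595 (where E[X] = 113419181815929292655/113721152119718805504 ≈ 0.99734). Hence R_6(8) > 1595, i.e. R_6(8) ≥ 1596.

Largest n = 1595; hence R_6(8) > 1595.


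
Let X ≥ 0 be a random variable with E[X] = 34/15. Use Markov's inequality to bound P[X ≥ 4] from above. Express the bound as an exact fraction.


μ = E[X] = 34/15, a = 4.
Markov: P[X ≥ 4] ≤ μ/a = (34/15)/4 = 17/30.
Numerically: ≈ 0.567.
(Since a = 4 > μ = 2.267, the bound 17/30 is < 1 and informative.)

P[X ≥ 4] ≤ 17/30 ≈ 0.567.


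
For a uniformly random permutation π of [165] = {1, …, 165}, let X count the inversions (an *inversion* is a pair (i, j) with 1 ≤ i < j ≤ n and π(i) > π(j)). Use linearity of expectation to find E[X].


Write X = Σ X_I over the C(165, 2) = 13530 pairs i < j, with X_I the indicator of one inversion.
There are 13530 indicators.
For each fixed pair i < j, the values π(i) and π(j) are two distinct elements of {1, …, 165} in uniformly random order; by symmetry P[π(i) > π(j)] = 1/2.
By linearity: E[X] = 13530 · (1/2) = C(165, 2) · (1/2) = 13530/2 = 6765 ≈ 6765.000.

E[X] = 6765 = 6765.000.


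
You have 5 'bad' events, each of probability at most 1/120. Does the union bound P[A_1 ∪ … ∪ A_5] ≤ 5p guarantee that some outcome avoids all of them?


Union bound: P[∪_{i=1}^{5} A_i] ≤ Σ_i P[A_i] ≤ 5·p = 5·(1/120) = 1/24.
Numerically: 1/24 ≈ 0.042.
Is 1/24 < 1? YES.
Since P[∪ A_i] ≤ 1/24 < 1, the complement has P[∩ A_i^c] ≥ 1 − 1/24 = 23/24 > 0, so some outcome avoids every A_i.

5·p = 1/24 ≈ 0.042; existence CERTIFIED by the union bound.


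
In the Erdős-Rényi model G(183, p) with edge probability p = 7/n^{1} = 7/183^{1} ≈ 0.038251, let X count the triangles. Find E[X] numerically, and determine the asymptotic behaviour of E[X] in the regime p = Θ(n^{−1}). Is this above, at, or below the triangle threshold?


Number of potential triangles: C(183, 3) = 1004731.
Each occurs with probability p³ ≈ (0.038251)³ ≈ 5.5968137e-05.
By linearity: E[X] = C(183, 3)·p³ ≈ 1004731 · 5.5968137e-05 ≈ 56.23292.
Here α = 1, so p = 7/n is exactly at the triangle threshold p ~ 1/n. Asymptotically E[X] → c³/6 = 7³/6 = 343/6 ≈ 57.16667, a bounded constant. In this regime the triangle count is asymptotically Poisson(c³/6).

E[X] ≈ 56.23292; in regime p = Θ(1/n^{1}) E[X] stays bounded (at the triangle threshold p ~ 1/n).


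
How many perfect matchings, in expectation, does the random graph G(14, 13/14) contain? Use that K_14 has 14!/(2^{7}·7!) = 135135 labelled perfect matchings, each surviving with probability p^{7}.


K_14 has 14!/(2^{7}·7!) = 135135 labelled perfect matchings.
For each such perfect matching H, let X_H = 1 if all 7 edges of H are present in G. Then P[X_H = 1] = p^{7} = (13/14)^{7} = 62748517/105413504.
By linearity of expectation: E[X] = Σ_H E[X_H] = 135135 · p^{7} = 135135 · 62748517/105413504 = 1211360120685/15059072.
Numerically: E[X] ≈ 8.04e+04.

E[X] = 135135 · (13/14)^{7} = 1211360120685/15059072 ≈ 8.04e+04.


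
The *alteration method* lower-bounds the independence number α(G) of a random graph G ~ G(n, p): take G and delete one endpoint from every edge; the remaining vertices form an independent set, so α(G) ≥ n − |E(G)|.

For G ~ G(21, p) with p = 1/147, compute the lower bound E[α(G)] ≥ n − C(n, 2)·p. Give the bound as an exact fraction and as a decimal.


E[|E(G)|] = C(21, 2)·p = 210 · (1/147) = 10/7.
E[α(G)] ≥ n − E[|E(G)|] = 21 − 10/7 = 137/7.
Numerically: ≈ 19.571.
(This is only a lower bound; the true E[α(G)] may be larger.)

E[α(G)] ≥ 137/7 ≈ 19.571.


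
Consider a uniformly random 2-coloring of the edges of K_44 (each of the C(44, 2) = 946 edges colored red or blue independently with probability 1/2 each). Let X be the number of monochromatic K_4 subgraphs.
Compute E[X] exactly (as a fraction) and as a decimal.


Let X = Σ_S X_S over the C(44, 4) = 135751 subsets S of size 4, where X_S = 1 if the K_4 on S is monochromatic.
For a fixed S, the K_4 on S has C(4, 2) = 6 edges. P[all 6 edges red] = (1/2)^6, and likewise for blue, so P[monochromatic] = 2·(1/2)^6 = 2^{1 − 6} = 1/32.
Summing: E[X] = C(44, 4) · 2^{1 − 6} = 135751 · 1/32 = 135751/32.
Numerically: E[X] ≈ 4242.21875.

E[X] = C(44,4)·2^(1−C(4,2)) = 135751/32 ≈ 4242.21875.


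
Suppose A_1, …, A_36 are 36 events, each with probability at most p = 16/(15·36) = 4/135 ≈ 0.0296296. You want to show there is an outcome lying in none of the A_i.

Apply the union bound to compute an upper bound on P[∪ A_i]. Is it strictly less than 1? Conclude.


Union bound: P[∪_{i=1}^{36} A_i] ≤ Σ_i P[A_i] ≤ 36·p = 36·(4/135) = 16/15.
Numerically: 16/15 ≈ 1.0666667.
Is 16/15 < 1? NO.
Since the bound 16/15 is ≥ 1, the union bound is uninformative here; it does NOT by itself certify existence.

36·p = 16/15 ≈ 1.0666667; existence NOT certified by the union bound.


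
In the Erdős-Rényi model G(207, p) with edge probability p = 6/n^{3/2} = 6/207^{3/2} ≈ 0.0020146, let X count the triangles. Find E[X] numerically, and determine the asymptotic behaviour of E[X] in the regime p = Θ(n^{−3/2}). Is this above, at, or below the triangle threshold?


Number of potential triangles: C(207, 3) = 1456935.
Each occurs with probability p³ ≈ (0.0020146)³ ≈ 8.1768719e-09.
By linearity: E[X] = C(207, 3)·p³ ≈ 1456935 · 8.1768719e-09 ≈ 0.01191.
Since α = 3/2 > 1, p = c/n^{3/2} = o(1/n) is below the triangle threshold p ~ 1/n. Asymptotically E[X] ~ (c³/6)·n^{3(1−α)} = (6³/6)·n^{-1.5} → 0, so by Markov's inequality G has no triangles w.h.p.

E[X] ≈ 0.01191; in regime p = Θ(1/n^{3/2}) E[X] tends to 0 (below the triangle threshold p ~ 1/n).


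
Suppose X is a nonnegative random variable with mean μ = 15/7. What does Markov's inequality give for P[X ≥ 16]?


μ = E[X] = 15/7, a = 16.
Markov: P[X ≥ 16] ≤ μ/a = (15/7)/16 = 15/112.
Numerically: ≈ 0.1339.
(Since a = 16 > μ = 2.1429, the bound 15/112 is < 1 and informative.)

P[X ≥ 16] ≤ 15/112 ≈ 0.1339.


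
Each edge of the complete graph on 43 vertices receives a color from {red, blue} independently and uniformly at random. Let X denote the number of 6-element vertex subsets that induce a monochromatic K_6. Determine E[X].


Let X = Σ_S X_S over the C(43, 6) = 6096454 subsets S of size 6, where X_S = 1 if the K_6 on S is monochromatic.
For a fixed S, the K_6 on S has C(6, 2) = 15 edges. P[all 15 edges red] = (1/2)^15, and likewise for blue, so P[monochromatic] = 2·(1/2)^15 = 2^{1 − 15} = 1/16384.
By linearity of expectation: E[X] = C(43, 6) · 2^{1 − 15} = 6096454 · 1/16384 = 3048227/8192.
Numerically: E[X] ≈ 372.0980.

E[X] = C(43,6)·2^(1−C(6,2)) = 3048227/8192 ≈ 372.0980.


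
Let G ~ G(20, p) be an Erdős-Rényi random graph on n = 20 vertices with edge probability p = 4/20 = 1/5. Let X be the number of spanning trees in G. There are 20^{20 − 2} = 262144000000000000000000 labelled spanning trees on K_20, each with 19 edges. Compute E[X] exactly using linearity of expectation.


K_20 has 20^{20 − 2} = 262144000000000000000000 labelled spanning trees.
For each such spanning tree H, let X_H = 1 if all 19 edges of H are present in G. Then P[X_H = 1] = p^{19} = (1/5)^{19} = 1/19073486328125.
Summing the indicators: E[X] = Σ_H E[X_H] = 262144000000000000000000 · p^{19} = 262144000000000000000000 · 1/19073486328125 = 68719476736/5.
Numerically: E[X] ≈ 1.3744e+10.

E[X] = 262144000000000000000000 · (1/5)^{19} = 68719476736/5 ≈ 1.3744e+10.


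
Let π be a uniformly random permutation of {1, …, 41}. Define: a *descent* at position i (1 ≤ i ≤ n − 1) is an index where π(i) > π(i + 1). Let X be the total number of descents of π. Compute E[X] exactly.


Write X = Σ X_I over i = 1, …, 40, with X_I the indicator of one descent.
There are 40 indicators.
For each fixed i, the pair (π(i), π(i+1)) is a uniformly random ordered pair of distinct values from {1, …, 41}; by symmetry P[π(i) > π(i+1)] = 1/2.
By linearity: E[X] = 40 · (1/2) = (41 − 1) · (1/2) = 20 ≈ 20.000000.

E[X] = 20 = 20.000000.


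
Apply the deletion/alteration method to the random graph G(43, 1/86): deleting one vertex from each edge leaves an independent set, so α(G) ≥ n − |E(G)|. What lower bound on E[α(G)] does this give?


E[|E(G)|] = C(43, 2)·p = 903 · (1/86) = 21/2.
E[α(G)] ≥ n − E[|E(G)|] = 43 − 21/2 = 65/2.
Numerically: ≈ 32.500.
(This is only a lower bound; the true E[α(G)] may be larger.)

E[α(G)] ≥ 65/2 ≈ 32.500.


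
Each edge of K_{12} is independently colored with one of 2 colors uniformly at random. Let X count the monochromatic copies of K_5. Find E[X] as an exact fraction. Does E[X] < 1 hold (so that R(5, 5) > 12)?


E[X] = C(12, 5) · 2^{1 − 10} = 792 · 2^{−9} = 792/512.
As a reduced fraction: E[X] = 99/64 ≈ 1.54688.
Is E[X] < 1? NO.
Since E[X] ≥ 1, the first-moment bound is inconclusive at n = 12; it does NOT by itself certify R(5, 5) > 12.

E[X] = 99/64 ≈ 1.54688; E[X] ≥ 1; first-moment method inconclusive here.


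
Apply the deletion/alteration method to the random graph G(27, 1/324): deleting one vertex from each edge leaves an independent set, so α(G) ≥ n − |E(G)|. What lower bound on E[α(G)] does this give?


E[|E(G)|] = C(27, 2)·p = 351 · (1/324) = 13/12.
E[α(G)] ≥ n − E[|E(G)|] = 27 − 13/12 = 311/12.
Numerically: ≈ 25.917.
(This is only a lower bound; the true E[α(G)] may be larger.)

E[α(G)] ≥ 311/12 ≈ 25.917.


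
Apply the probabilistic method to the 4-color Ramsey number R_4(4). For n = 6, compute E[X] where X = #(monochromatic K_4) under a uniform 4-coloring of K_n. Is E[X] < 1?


E[X] = C(6, 4) · 4^{1 − 6} = 15 · 4^{−5} = 15/1024.
As a reduced fraction: E[X] = 15/1024 ≈ 0.01465.
Is E[X] < 1? YES.
Since E[X] < 1, there exists a 4-coloring of K_{6} with no monochromatic K_4; hence R_4(4) > 6.

E[X] = 15/1024 ≈ 0.01465; E[X] < 1, so R_4(4) > 6.


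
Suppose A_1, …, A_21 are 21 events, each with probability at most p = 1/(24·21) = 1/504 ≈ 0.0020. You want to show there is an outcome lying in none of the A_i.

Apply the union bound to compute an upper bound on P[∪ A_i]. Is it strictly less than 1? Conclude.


Union bound: P[∪_{i=1}^{21} A_i] ≤ Σ_i P[A_i] ≤ 21·p = 21·(1/504) = 1/24.
Numerically: 1/24 ≈ 0.0417.
Is 1/24 < 1? YES.
Since P[∪ A_i] ≤ 1/24 < 1, the complement has P[∩ A_i^c] ≥ 1 − 1/24 = 23/24 > 0, so some outcome avoids every A_i.

21·p = 1/24 ≈ 0.0417; existence CERTIFIED by the union bound.


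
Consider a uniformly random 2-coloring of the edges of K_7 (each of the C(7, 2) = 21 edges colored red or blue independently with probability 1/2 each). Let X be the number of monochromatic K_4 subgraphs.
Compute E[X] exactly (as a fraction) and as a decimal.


Let X = Σ_S X_S over the C(7, 4) = 35 subsets S of size 4, where X_S = 1 if the K_4 on S is monochromatic.
For a fixed S, the K_4 on S has C(4, 2) = 6 edges. P[all 6 edges red] = (1/2)^6, and likewise for blue, so P[monochromatic] = 2·(1/2)^6 = 2^{1 − 6} = 1/32.
By linearity of expectation: E[X] = C(7, 4) · 2^{1 − 6} = 35 · 1/32 = 35/32.
Numerically: E[X] ≈ 1.093750.

E[X] = C(7,4)·2^(1−C(4,2)) = 35/32 ≈ 1.093750.


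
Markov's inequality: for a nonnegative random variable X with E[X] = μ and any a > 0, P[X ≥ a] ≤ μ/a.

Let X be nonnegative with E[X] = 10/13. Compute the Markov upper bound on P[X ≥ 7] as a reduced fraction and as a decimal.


μ = E[X] = 10/13, a = 7.
Markov: P[X ≥ 7] ≤ μ/a = (10/13)/7 = 10/91.
Numerically: ≈ 0.109890.
(Since a = 7 > μ = 0.769231, the bound 10/91 is < 1 and informative.)

P[X ≥ 7] ≤ 10/91 ≈ 0.109890.


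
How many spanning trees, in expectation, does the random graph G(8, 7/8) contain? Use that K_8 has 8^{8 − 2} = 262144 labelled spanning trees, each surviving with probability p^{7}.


K_8 has 8^{8 − 2} = 262144 labelled spanning trees.
For each such spanning tree H, let X_H = 1 if all 7 edges of H are present in G. Then P[X_H = 1] = p^{7} = (7/8)^{7} = 823543/2097152.
By linearity: E[X] = Σ_H E[X_H] = 262144 · p^{7} = 262144 · 823543/2097152 = 823543/8.
Numerically: E[X] ≈ 1.0294e+05.

E[X] = 262144 · (7/8)^{7} = 823543/8 ≈ 1.0294e+05.


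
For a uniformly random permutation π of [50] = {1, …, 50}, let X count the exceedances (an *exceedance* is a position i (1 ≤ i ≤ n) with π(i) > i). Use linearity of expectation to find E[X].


Write X = Σ_{i=1}^{50} X_i, where X_i = 1_{π(i) > i}.
For each fixed i, π(i) is uniform over {1, …, 50} (marginal of a uniform permutation), so P[π(i) > i] = (n − i)/n. Summing: Σ_{i=1}^{50} (n − i)/n = (0 + 1 + … + 49)/50 = 50(50 − 1)/(2·50) = (50 − 1)/2.
Hence E[X] = Σ_{i=1}^{50} (50 − i)/50 = 49/2 ≈ 24.500000.

E[X] = 49/2 = 24.500000.


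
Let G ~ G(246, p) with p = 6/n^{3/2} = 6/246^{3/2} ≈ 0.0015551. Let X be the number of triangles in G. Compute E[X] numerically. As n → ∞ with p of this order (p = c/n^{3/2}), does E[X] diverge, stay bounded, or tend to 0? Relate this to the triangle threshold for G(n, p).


Number of potential triangles: C(246, 3) = 2450980.
Each occurs with probability p³ ≈ (0.0015551)³ ≈ 3.7605015e-09.
By linearity: E[X] = C(246, 3)·p³ ≈ 2450980 · 3.7605015e-09 ≈ 0.00922.
Since α = 3/2 > 1, p = c/n^{3/2} = o(1/n) is below the triangle threshold p ~ 1/n. Asymptotically E[X] ~ (c³/6)·n^{3(1−α)} = (6³/6)·n^{-1.5} → 0, so by Markov's inequality G has no triangles w.h.p.

E[X] ≈ 0.00922; in regime p = Θ(1/n^{3/2}) E[X] tends to 0 (below the triangle threshold p ~ 1/n).


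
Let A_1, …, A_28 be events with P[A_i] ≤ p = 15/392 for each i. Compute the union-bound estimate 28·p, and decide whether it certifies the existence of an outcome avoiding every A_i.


Union bound: P[∪_{i=1}^{28} A_i] ≤ Σ_i P[A_i] ≤ 28·p = 28·(15/392) = 15/14.
Numerically: 15/14 ≈ 1.0714286.
Is 15/14 < 1? NO.
Since the bound 15/14 is ≥ 1, the union bound is uninformative here; it does NOT by itself certify existence.

28·p = 15/14 ≈ 1.0714286; existence NOT certified by the union bound.


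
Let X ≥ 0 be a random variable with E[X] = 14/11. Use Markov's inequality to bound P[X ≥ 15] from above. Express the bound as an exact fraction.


μ = E[X] = 14/11, a = 15.
Markov: P[X ≥ 15] ≤ μ/a = (14/11)/15 = 14/165.
Numerically: ≈ 0.0848.
(Since a = 15 > μ = 1.2727, the bound 14/165 is < 1 and informative.)

P[X ≥ 15] ≤ 14/165 ≈ 0.0848.


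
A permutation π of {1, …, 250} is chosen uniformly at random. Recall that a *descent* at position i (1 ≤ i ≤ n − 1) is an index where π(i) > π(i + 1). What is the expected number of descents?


Write X = Σ X_I over i = 1, …, 249, with X_I the indicator of one descent.
There are 249 indicators.
For each fixed i, the pair (π(i), π(i+1)) is a uniformly random ordered pair of distinct values from {1, …, 250}; by symmetry P[π(i) > π(i+1)] = 1/2.
By linearity: E[X] = 249 · (1/2) = (250 − 1) · (1/2) = 249/2 ≈ 124.500000.

E[X] = 249/2 = 124.500000.


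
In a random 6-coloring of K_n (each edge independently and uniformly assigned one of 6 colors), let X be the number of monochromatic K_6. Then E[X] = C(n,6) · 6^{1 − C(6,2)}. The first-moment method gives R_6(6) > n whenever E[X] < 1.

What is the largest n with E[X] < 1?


We need C(n, 6) · 6^{1 − 15} < 1, i.e. C(n, 6) < 6^{15 − 1} = 78364164096.
Check values of n near the boundary:
  n = 193: C(193, 6) = 66364016544; 66364016544 < 78364164096? YES
  n = 194: C(194, 6) = 68482017072; 68482017072 < 78364164096? YES
  n = 195: C(195, 6) = 70656049360; 70656049360 < 78364164096? YES
  n = 196: C(196, 6) = 72887293024; 72887293024 < 78364164096? YES
  n = 197: C(197, 6) = 75176946208; 75176946208 < 78364164096? YES
  n = 198: C(198, 6) = 77526225777; 77526225777 < 78364164096? YES
  n = 199: C(199, 6) = 79936367511; 79936367511 < 78364164096? NO
  n = 200: C(200, 6) = 82408626300; 82408626300 < 78364164096? NO
  n = 201: C(201, 6) = 84944276340; 84944276340 < 78364164096? NO
The largest n with C(n, 6) < 78364164096 is n = 198 (where E[X] = 25842075259/26121388032 ≈ 0.98931). Hence R_6(6) > 198, i.e. R_6(6) ≥ 199.

Largest n = 198; hence R_6(6) > 198.


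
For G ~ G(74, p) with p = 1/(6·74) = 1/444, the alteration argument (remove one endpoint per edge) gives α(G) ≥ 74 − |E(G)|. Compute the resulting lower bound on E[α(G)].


E[|E(G)|] = C(74, 2)·p = 2701 · (1/444) = 73/12.
E[α(G)] ≥ n − E[|E(G)|] = 74 − 73/12 = 815/12.
Numerically: ≈ 67.917.
(This is only a lower bound; the true E[α(G)] may be larger.)

E[α(G)] ≥ 815/12 ≈ 67.917.


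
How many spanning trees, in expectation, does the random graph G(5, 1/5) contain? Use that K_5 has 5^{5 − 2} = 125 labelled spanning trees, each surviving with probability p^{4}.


K_5 has 5^{5 − 2} = 125 labelled spanning trees.
For each such spanning tree H, let X_H = 1 if all 4 edges of H are present in G. Then P[X_H = 1] = p^{4} = (1/5)^{4} = 1/625.
Summing the indicators: E[X] = Σ_H E[X_H] = 125 · p^{4} = 125 · 1/625 = 1/5.
Numerically: E[X] ≈ 0.2.

E[X] = 125 · (1/5)^{4} = 1/5 ≈ 0.2.


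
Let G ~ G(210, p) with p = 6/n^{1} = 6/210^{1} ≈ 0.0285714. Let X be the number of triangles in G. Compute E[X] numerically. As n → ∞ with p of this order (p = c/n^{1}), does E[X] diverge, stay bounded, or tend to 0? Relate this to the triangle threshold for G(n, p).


Number of potential triangles: C(210, 3) = 1521520.
Each occurs with probability p³ ≈ (0.0285714)³ ≈ 2.33236152e-05.
By linearity: E[X] = C(210, 3)·p³ ≈ 1521520 · 2.33236152e-05 ≈ 35.487347.
Here α = 1, so p = 6/n is exactly at the triangle threshold p ~ 1/n. Asymptotically E[X] → c³/6 = 6³/6 = 36 ≈ 36.000000, a bounded constant. In this regime the triangle count is asymptotically Poisson(c³/6).

E[X] ≈ 35.487347; in regime p = Θ(1/n^{1}) E[X] stays bounded (at the triangle threshold p ~ 1/n).


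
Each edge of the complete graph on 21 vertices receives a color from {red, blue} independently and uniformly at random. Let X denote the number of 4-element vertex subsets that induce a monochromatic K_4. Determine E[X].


Let X = Σ_S X_S over the C(21, 4) = 5985 subsets S of size 4, where X_S = 1 if the K_4 on S is monochromatic.
For a fixed S, the K_4 on S has C(4, 2) = 6 edges. P[all 6 edges red] = (1/2)^6, and likewise for blue, so P[monochromatic] = 2·(1/2)^6 = 2^{1 − 6} = 1/32.
By linearity: E[X] = C(21, 4) · 2^{1 − 6} = 5985 · 1/32 = 5985/32.
Numerically: E[X] ≈ 187.031.

E[X] = C(21,4)·2^(1−C(4,2)) = 5985/32 ≈ 187.031.


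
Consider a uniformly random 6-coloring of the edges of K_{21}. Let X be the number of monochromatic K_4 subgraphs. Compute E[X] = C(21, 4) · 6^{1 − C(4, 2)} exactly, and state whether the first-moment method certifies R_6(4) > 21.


E[X] = C(21, 4) · 6^{1 − 6} = 5985 · 6^{−5} = 5985/7776.
As a reduced fraction: E[X] = 665/864 ≈ 0.7696759.
Is E[X] < 1? YES.
Since E[X] < 1, there exists a 6-coloring of K_{21} with no monochromatic K_4; hence R_6(4) > 21.

E[X] = 665/864 ≈ 0.7696759; E[X] < 1, so R_6(4) > 21.


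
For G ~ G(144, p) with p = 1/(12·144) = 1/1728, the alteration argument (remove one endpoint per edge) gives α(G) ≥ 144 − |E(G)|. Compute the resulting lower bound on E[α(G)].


E[|E(G)|] = C(144, 2)·p = 10296 · (1/1728) = 143/24.
E[α(G)] ≥ n − E[|E(G)|] = 144 − 143/24 = 3313/24.
Numerically: ≈ 138.041667.
(This is only a lower bound; the true E[α(G)] may be larger.)

E[α(G)] ≥ 3313/24 ≈ 138.041667.


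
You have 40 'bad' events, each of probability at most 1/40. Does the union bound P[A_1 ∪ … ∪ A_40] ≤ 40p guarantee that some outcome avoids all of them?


Union bound: P[∪_{i=1}^{40} A_i] ≤ Σ_i P[A_i] ≤ 40·p = 40·(1/40) = 1.
Numerically: 1 ≈ 1.0000.
Is 1 < 1? NO.
Since the bound 1 is ≥ 1, the union bound is uninformative here; it does NOT by itself certify existence.

40·p = 1 ≈ 1.0000; existence NOT certified by the union bound.


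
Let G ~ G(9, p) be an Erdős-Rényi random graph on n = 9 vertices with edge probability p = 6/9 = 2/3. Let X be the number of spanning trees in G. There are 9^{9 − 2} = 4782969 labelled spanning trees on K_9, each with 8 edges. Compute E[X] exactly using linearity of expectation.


K_9 has 9^{9 − 2} = 4782969 labelled spanning trees.
For each such spanning tree H, let X_H = 1 if all 8 edges of H are present in G. Then P[X_H = 1] = p^{8} = (2/3)^{8} = 256/6561.
By linearity of expectation: E[X] = Σ_H E[X_H] = 4782969 · p^{8} = 4782969 · 256/6561 = 186624.
Numerically: E[X] ≈ 186624.

E[X] = 4782969 · (2/3)^{8} = 186624 ≈ 186624.


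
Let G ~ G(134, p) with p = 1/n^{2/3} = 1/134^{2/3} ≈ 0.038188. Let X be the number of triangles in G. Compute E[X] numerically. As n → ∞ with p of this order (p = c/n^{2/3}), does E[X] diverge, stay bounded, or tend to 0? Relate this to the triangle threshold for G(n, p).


Number of potential triangles: C(134, 3) = 392084.
Each occurs with probability p³ ≈ (0.038188)³ ≈ 5.5691691e-05.
By linearity: E[X] = C(134, 3)·p³ ≈ 392084 · 5.5691691e-05 ≈ 21.83582.
Since α = 2/3 < 1, p = c/n^{2/3} ≫ 1/n is above the triangle threshold p ~ 1/n. Asymptotically E[X] ~ (c³/6)·n^{3(1−α)} = (1³/6)·n^{1} → ∞; triangles are abundant w.h.p.

E[X] ≈ 21.83582; in regime p = Θ(1/n^{2/3}) E[X] diverges (above the triangle threshold p ~ 1/n).


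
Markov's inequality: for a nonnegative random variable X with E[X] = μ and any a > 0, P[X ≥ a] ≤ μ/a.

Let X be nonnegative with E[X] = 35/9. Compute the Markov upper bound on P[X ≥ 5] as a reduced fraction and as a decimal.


μ = E[X] = 35/9, a = 5.
Markov: P[X ≥ 5] ≤ μ/a = (35/9)/5 = 7/9.
Numerically: ≈ 0.778.
(Since a = 5 > μ = 3.889, the bound 7/9 is < 1 and informative.)

P[X ≥ 5] ≤ 7/9 ≈ 0.778.


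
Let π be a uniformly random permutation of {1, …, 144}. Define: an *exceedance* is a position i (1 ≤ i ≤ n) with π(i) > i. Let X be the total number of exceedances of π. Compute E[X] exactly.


Write X = Σ_{i=1}^{144} X_i, where X_i = 1_{π(i) > i}.
For each fixed i, π(i) is uniform over {1, …, 144} (marginal of a uniform permutation), so P[π(i) > i] = (n − i)/n. Summing: Σ_{i=1}^{144} (n − i)/n = (0 + 1 + … + 143)/144 = 144(144 − 1)/(2·144) = (144 − 1)/2.
Hence E[X] = Σ_{i=1}^{144} (144 − i)/144 = 143/2 ≈ 71.500000.

E[X] = 143/2 = 71.500000.


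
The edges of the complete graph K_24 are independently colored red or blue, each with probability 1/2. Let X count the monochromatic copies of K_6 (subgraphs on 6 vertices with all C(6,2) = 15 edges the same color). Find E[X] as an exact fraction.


Let X = Σ_S X_S over the C(24, 6) = 134596 subsets S of size 6, where X_S = 1 if the K_6 on S is monochromatic.
For a fixed S, the K_6 on S has C(6, 2) = 15 edges. P[all 15 edges red] = (1/2)^15, and likewise for blue, so P[monochromatic] = 2·(1/2)^15 = 2^{1 − 15} = 1/16384.
Summing: E[X] = C(24, 6) · 2^{1 − 15} = 134596 · 1/16384 = 33649/4096.
Numerically: E[X] ≈ 8.215088.

E[X] = C(24,6)·2^(1−C(6,2)) = 33649/4096 ≈ 8.215088.


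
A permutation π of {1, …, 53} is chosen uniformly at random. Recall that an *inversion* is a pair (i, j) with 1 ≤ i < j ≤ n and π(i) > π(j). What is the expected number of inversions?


Write X = Σ X_I over the C(53, 2) = 1378 pairs i < j, with X_I the indicator of one inversion.
There are 1378 indicators.
For each fixed pair i < j, the values π(i) and π(j) are two distinct elements of {1, …, 53} in uniformly random order; by symmetry P[π(i) > π(j)] = 1/2.
By linearity: E[X] = 1378 · (1/2) = C(53, 2) · (1/2) = 1378/2 = 689 ≈ 689.0000.

E[X] = 689 = 689.0000.


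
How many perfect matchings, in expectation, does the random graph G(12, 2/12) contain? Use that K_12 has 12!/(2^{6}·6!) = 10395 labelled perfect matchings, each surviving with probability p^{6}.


K_12 has 12!/(2^{6}·6!) = 10395 labelled perfect matchings.
For each such perfect matching H, let X_H = 1 if all 6 edges of H are present in G. Then P[X_H = 1] = p^{6} = (1/6)^{6} = 1/46656.
By linearity: E[X] = Σ_H E[X_H] = 10395 · p^{6} = 10395 · 1/46656 = 385/1728.
Numerically: E[X] ≈ 0.223.

E[X] = 10395 · (1/6)^{6} = 385/1728 ≈ 0.223.


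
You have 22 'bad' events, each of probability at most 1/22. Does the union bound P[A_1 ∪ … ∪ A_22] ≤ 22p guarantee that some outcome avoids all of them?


Union bound: P[∪_{i=1}^{22} A_i] ≤ Σ_i P[A_i] ≤ 22·p = 22·(1/22) = 1.
Numerically: 1 ≈ 1.00000.
Is 1 < 1? NO.
Since the bound 1 is ≥ 1, the union bound is uninformative here; it does NOT by itself certify existence.

22·p = 1 ≈ 1.00000; existence NOT certified by the union bound.


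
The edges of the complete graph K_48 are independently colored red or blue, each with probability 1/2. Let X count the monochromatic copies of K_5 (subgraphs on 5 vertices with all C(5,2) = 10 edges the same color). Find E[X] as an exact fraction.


Let X = Σ_S X_S over the C(48, 5) = 1712304 subsets S of size 5, where X_S = 1 if the K_5 on S is monochromatic.
For a fixed S, the K_5 on S has C(5, 2) = 10 edges. P[all 10 edges red] = (1/2)^10, and likewise for blue, so P[monochromatic] = 2·(1/2)^10 = 2^{1 − 10} = 1/512.
By linearity: E[X] = C(48, 5) · 2^{1 − 10} = 1712304 · 1/512 = 107019/32.
Numerically: E[X] ≈ 3344.344.

E[X] = C(48,5)·2^(1−C(5,2)) = 107019/32 ≈ 3344.344.


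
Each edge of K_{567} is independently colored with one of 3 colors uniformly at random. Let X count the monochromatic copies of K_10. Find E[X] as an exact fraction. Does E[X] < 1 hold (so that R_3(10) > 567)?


E[X] = C(567, 10) · 3^{1 − 45} = 873787071273467749398 · 3^{−44} = 873787071273467749398/984770902183611232881.
As a reduced fraction: E[X] = 10787494707079848758/12157665459056928801 ≈ 0.887300.
Is E[X] < 1? YES.
Since E[X] < 1, there exists a 3-coloring of K_{567} with no monochromatic K_10; hence R_3(10) > 567.

E[X] = 10787494707079848758/12157665459056928801 ≈ 0.887300; E[X] < 1, so R_3(10) > 567.


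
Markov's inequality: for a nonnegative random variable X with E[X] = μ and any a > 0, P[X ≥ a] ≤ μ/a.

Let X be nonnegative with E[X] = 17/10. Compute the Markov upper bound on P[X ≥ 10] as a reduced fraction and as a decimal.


μ = E[X] = 17/10, a = 10.
Markov: P[X ≥ 10] ≤ μ/a = (17/10)/10 = 17/100.
Numerically: ≈ 0.170.
(Since a = 10 > μ = 1.700, the bound 17/100 is < 1 and informative.)

P[X ≥ 10] ≤ 17/100 ≈ 0.170.


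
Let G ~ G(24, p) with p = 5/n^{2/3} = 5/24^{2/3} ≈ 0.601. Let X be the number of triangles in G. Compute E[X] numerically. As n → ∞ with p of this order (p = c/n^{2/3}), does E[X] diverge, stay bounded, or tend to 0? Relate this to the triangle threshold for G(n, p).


Number of potential triangles: C(24, 3) = 2024.
Each occurs with probability p³ ≈ (0.601)³ ≈ 2.17014e-01.
By linearity: E[X] = C(24, 3)·p³ ≈ 2024 · 2.17014e-01 ≈ 439.236.
Since α = 2/3 < 1, p = c/n^{2/3} ≫ 1/n is above the triangle threshold p ~ 1/n. Asymptotically E[X] ~ (c³/6)·n^{3(1−α)} = (5³/6)·n^{1} → ∞; triangles are abundant w.h.p.

E[X] ≈ 439.236; in regime p = Θ(1/n^{2/3}) E[X] diverges (above the triangle threshold p ~ 1/n).


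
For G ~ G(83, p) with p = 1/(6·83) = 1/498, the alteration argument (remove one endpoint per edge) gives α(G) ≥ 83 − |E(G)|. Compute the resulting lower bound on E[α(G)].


E[|E(G)|] = C(83, 2)·p = 3403 · (1/498) = 41/6.
E[α(G)] ≥ n − E[|E(G)|] = 83 − 41/6 = 457/6.
Numerically: ≈ 76.16667.
(This is only a lower bound; the true E[α(G)] may be larger.)

E[α(G)] ≥ 457/6 ≈ 76.16667.


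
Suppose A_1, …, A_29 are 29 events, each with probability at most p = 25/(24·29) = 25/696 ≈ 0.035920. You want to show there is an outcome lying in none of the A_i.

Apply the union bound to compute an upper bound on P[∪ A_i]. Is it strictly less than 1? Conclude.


Union bound: P[∪_{i=1}^{29} A_i] ≤ Σ_i P[A_i] ≤ 29·p = 29·(25/696) = 25/24.
Numerically: 25/24 ≈ 1.041667.
Is 25/24 < 1? NO.
Since the bound 25/24 is ≥ 1, the union bound is uninformative here; it does NOT by itself certify existence.

29·p = 25/24 ≈ 1.041667; existence NOT certified by the union bound.


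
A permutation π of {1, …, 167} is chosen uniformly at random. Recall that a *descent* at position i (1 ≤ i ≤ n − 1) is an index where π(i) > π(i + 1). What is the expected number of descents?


Write X = Σ X_I over i = 1, …, 166, with X_I the indicator of one descent.
There are 166 indicators.
For each fixed i, the pair (π(i), π(i+1)) is a uniformly random ordered pair of distinct values from {1, …, 167}; by symmetry P[π(i) > π(i+1)] = 1/2.
By linearity: E[X] = 166 · (1/2) = (167 − 1) · (1/2) = 83 ≈ 83.000000.

E[X] = 83 = 83.000000.


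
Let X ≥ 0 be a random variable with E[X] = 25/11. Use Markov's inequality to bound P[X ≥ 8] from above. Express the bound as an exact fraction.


μ = E[X] = 25/11, a = 8.
Markov: P[X ≥ 8] ≤ μ/a = (25/11)/8 = 25/88.
Numerically: ≈ 0.28409.
(Since a = 8 > μ = 2.27273, the bound 25/88 is < 1 and informative.)

P[X ≥ 8] ≤ 25/88 ≈ 0.28409.


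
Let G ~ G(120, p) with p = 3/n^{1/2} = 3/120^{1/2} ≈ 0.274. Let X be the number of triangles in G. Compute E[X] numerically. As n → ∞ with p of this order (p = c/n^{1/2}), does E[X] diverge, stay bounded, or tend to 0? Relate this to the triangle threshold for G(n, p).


Number of potential triangles: C(120, 3) = 280840.
Each occurs with probability p³ ≈ (0.274)³ ≈ 2.05396e-02.
By linearity: E[X] = C(120, 3)·p³ ≈ 280840 · 2.05396e-02 ≈ 5768.340.
Since α = 1/2 < 1, p = c/n^{1/2} ≫ 1/n is above the triangle threshold p ~ 1/n. Asymptotically E[X] ~ (c³/6)·n^{3(1−α)} = (3³/6)·n^{1.5} → ∞; triangles are abundant w.h.p.

E[X] ≈ 5768.340; in regime p = Θ(1/n^{1/2}) E[X] diverges (above the triangle threshold p ~ 1/n).
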